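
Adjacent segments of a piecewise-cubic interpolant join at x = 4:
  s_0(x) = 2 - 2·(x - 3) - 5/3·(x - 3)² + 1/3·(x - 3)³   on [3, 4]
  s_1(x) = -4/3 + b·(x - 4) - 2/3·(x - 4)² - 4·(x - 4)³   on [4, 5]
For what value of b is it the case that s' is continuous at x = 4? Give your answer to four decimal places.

-4.3333

s_0'(x) = -2 - 10/3·(x - 3) + 1·(x - 3)², so s_0'(4) = -13/3. On the right, s_1'(4) = b, so b = -13/3.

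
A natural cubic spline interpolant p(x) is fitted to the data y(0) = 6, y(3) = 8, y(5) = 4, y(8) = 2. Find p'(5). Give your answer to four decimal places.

-1.8333

Let M_i = p''(x_i). Step sizes h_i = 3, 2, 3; slopes of the chords Δ_i = (y_(i+1) - y_i)/h_i = 2/3, -2, -2/3.
  3·M_0 + 10·M_1 + 2·M_2 = 6(Δ_1 - Δ_0) = -16
  2·M_1 + 10·M_2 + 3·M_3 = 6(Δ_2 - Δ_1) = 8
Natural end conditions: M_0 = M_3 = 0.
Forward elimination and back-substitution give M_0 = 0, M_1 = -11/6, M_2 = 7/6, M_3 = 0.
On [5, 8], p'(x) = b_2 + 2c_2·(x - 5) + 3d_2·(x - 5)² with b_2 = Δ_2 - h_2(2M_2 + M_3)/6 = -11/6, c_2 = M_2/2 = 7/12, d_2 = (M_3 - M_2)/(6h_2) = -7/108. So p'(5) = -11/6.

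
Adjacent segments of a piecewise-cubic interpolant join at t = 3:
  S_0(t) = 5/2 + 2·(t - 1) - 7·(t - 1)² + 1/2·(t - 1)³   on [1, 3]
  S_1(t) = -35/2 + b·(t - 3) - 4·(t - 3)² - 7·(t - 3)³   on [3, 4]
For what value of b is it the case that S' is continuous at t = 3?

-20

S_0'(t) = 2 - 14·(t - 1) + 3/2·(t - 1)², so S_0'(3) = -20. On the right, S_1'(3) = b, so b = -20.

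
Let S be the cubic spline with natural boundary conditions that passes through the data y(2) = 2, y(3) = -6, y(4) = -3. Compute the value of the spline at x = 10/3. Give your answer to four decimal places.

-6.0185

Let σ_i = S''(x_i). Step sizes h_i = 1, 1; slopes of the chords Δ_i = (y_(i+1) - y_i)/h_i = -8, 3.
  1·σ_0 + 4·σ_1 + 1·σ_2 = 6(Δ_1 - Δ_0) = 66
Natural end conditions: σ_0 = σ_2 = 0.
Hence σ_0 = 0, σ_1 = 33/2, σ_2 = 0.
On [3, 4], S(x) = -6 - 5/2·(x - 3) + 33/4·(x - 3)² - 11/4·(x - 3)³.
With (x - 3) = 1/3: S(10/3) = -325/54.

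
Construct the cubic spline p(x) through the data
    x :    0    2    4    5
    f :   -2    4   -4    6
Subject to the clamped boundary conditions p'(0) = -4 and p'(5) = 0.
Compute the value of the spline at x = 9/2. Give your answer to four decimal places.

2.0380

Put M_i = p'' at the i-th knot. Here h = (2, 2, 1) and Δ = (3, -4, 10), so the interior equations h_(i-1)·M_(i-1) + 2(h_(i-1)+h_i)·M_i + h_i·M_(i+1) = 6(Δ_i − Δ_(i-1)) read
  2·M_0 + 8·M_1 + 2·M_2 = 6(Δ_1 - Δ_0) = -42
  2·M_1 + 6·M_2 + 1·M_3 = 6(Δ_2 - Δ_1) = 84
Clamped end conditions give two more equations: 2h_0·M_0 + h_0·M_1 = 6(Δ_0 - p'(0)) = 42 and h_2·M_2 + 2h_2·M_3 = 6(p'(5) - Δ_2) = -60.
Solving the tridiagonal system: M_0 = 433/23, M_1 = -383/23, M_2 = 616/23, M_3 = -998/23.
On [4, 5], p(x) = -4 + 191/23·(x - 4) + 308/23·(x - 4)² - 269/23·(x - 4)³.
With (x - 4) = 1/2: p(9/2) = 375/184.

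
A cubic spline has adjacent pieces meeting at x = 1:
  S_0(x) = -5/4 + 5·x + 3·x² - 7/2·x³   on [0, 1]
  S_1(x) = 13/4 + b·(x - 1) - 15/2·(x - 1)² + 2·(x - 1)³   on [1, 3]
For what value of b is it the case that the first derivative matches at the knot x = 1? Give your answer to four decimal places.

0.5000

S_0'(x) = 5 + 6·x - 21/2·x², so S_0'(1) = 1/2. On the right, S_1'(1) = b, so b = 1/2.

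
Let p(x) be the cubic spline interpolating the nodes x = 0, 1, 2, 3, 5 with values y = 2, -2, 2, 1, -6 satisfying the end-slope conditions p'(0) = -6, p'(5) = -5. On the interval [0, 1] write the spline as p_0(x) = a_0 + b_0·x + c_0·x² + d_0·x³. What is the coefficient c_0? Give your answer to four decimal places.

Let M_i = p''(x_i). Step sizes h_i = 1, 1, 1, 2; slopes of the chords Δ_i = (y_(i+1) - y_i)/h_i = -4, 4, -1, -7/2.
  1·M_0 + 4·M_1 + 1·M_2 = 6(Δ_1 - Δ_0) = 48
  1·M_1 + 4·M_2 + 1·M_3 = 6(Δ_2 - Δ_1) = -30
  1·M_2 + 6·M_3 + 2·M_4 = 6(Δ_3 - Δ_2) = -15
Clamped end conditions give two more equations: 2h_0·M_0 + h_0·M_1 = 6(Δ_0 - p'(0)) = 12 and h_3·M_3 + 2h_3·M_4 = 6(p'(5) - Δ_3) = -9.
Forward elimination and back-substitution give M_0 = -133/82, M_1 = 625/41, M_2 = -931/82, M_3 = 7/41, M_4 = -383/164.
On [0, 1], with p_0(x) = a_0 + b_0·x + c_0·x² + d_0·x³: c_0 = M_0/2 = -133/164, d_0 = (M_1 - M_0)/(6h_0) = 461/164, b_0 = Δ_0 - h_0(2M_0 + M_1)/6 = -6.

-0.8110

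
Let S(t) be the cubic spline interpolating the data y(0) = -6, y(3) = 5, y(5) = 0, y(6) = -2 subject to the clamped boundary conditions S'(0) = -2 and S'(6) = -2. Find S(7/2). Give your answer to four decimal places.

With M_i denoting the second derivative at x_i, h_i = 3, 2, 1, and Δ_i = (y_(i+1) − y_i)/h_i = 11/3, -5/2, -2:
  3·M_0 + 10·M_1 + 2·M_2 = 6(Δ_1 - Δ_0) = -37
  2·M_1 + 6·M_2 + 1·M_3 = 6(Δ_2 - Δ_1) = 3
Clamped end conditions give two more equations: 2h_0·M_0 + h_0·M_1 = 6(Δ_0 - S'(0)) = 34 and h_2·M_2 + 2h_2·M_3 = 6(S'(6) - Δ_2) = 0.
Forward elimination and back-substitution give M_0 = 175/19, M_1 = -404/57, M_2 = 178/57, M_3 = -89/57.
On [3, 5], S(t) = 5 + 45/38·(t - 3) - 202/57·(t - 3)² + 97/114·(t - 3)³.
With (t - 3) = 1/2: S(7/2) = 77/16.

4.8125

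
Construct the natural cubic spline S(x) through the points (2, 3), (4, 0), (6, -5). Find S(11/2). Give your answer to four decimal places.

Put M_i = S'' at the i-th knot. Here h = (2, 2) and Δ = (-3/2, -5/2), so the interior equations h_(i-1)·M_(i-1) + 2(h_(i-1)+h_i)·M_i + h_i·M_(i+1) = 6(Δ_i − Δ_(i-1)) read
  2·M_0 + 8·M_1 + 2·M_2 = 6(Δ_1 - Δ_0) = -6
Natural end conditions: M_0 = M_2 = 0.
Forward elimination and back-substitution give M_0 = 0, M_1 = -3/4, M_2 = 0.
On [4, 6], S(x) = 0 - 2·(x - 4) - 3/8·(x - 4)² + 1/16·(x - 4)³.
With (x - 4) = 3/2: S(11/2) = -465/128.

-3.6328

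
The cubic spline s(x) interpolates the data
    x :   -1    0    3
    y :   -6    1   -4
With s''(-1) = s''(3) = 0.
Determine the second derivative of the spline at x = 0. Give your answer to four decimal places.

-6.5000

With M_i denoting the second derivative at x_i, h_i = 1, 3, and Δ_i = (y_(i+1) − y_i)/h_i = 7, -5/3:
  1·M_0 + 8·M_1 + 3·M_2 = 6(Δ_1 - Δ_0) = -52
Natural end conditions: M_0 = M_2 = 0.
Solving the tridiagonal system: M_0 = 0, M_1 = -13/2, M_2 = 0.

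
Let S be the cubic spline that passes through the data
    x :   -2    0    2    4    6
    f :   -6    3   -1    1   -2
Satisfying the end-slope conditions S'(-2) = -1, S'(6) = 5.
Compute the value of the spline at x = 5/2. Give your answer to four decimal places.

Put M_i = S'' at the i-th knot. Here h = (2, 2, 2, 2) and Δ = (9/2, -2, 1, -3/2), so the interior equations h_(i-1)·M_(i-1) + 2(h_(i-1)+h_i)·M_i + h_i·M_(i+1) = 6(Δ_i − Δ_(i-1)) read
  2·M_0 + 8·M_1 + 2·M_2 = 6(Δ_1 - Δ_0) = -39
  2·M_1 + 8·M_2 + 2·M_3 = 6(Δ_2 - Δ_1) = 18
  2·M_2 + 8·M_3 + 2·M_4 = 6(Δ_3 - Δ_2) = -15
Clamped end conditions give two more equations: 2h_0·M_0 + h_0·M_1 = 6(Δ_0 - S'(-2)) = 33 and h_3·M_3 + 2h_3·M_4 = 6(S'(6) - Δ_3) = 39.
Hence M_0 = 105/8, M_1 = -39/4, M_2 = 51/8, M_3 = -27/4, M_4 = 105/8.
On [2, 4], S(x) = -1 - 1·(x - 2) + 51/16·(x - 2)² - 35/32·(x - 2)³.
With (x - 2) = 1/2: S(5/2) = -215/256.

-0.8398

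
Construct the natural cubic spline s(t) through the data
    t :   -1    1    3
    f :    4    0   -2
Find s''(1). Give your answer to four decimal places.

0.7500

With M_i denoting the second derivative at x_i, h_i = 2, 2, and Δ_i = (y_(i+1) − y_i)/h_i = -2, -1:
  2·M_0 + 8·M_1 + 2·M_2 = 6(Δ_1 - Δ_0) = 6
Natural end conditions: M_0 = M_2 = 0.
Solving the tridiagonal system: M_0 = 0, M_1 = 3/4, M_2 = 0.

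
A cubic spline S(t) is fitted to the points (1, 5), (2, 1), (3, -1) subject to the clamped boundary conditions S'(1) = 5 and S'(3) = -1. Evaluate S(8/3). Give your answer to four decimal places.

-0.7407

With M_i denoting the second derivative at x_i, h_i = 1, 1, and Δ_i = (y_(i+1) − y_i)/h_i = -4, -2:
  1·M_0 + 4·M_1 + 1·M_2 = 6(Δ_1 - Δ_0) = 12
Clamped end conditions give two more equations: 2h_0·M_0 + h_0·M_1 = 6(Δ_0 - S'(1)) = -54 and h_1·M_1 + 2h_1·M_2 = 6(S'(3) - Δ_1) = 6.
Solving: M_0 = -33, M_1 = 12, M_2 = -3.
On [2, 3], S(t) = 1 - 11/2·(t - 2) + 6·(t - 2)² - 5/2·(t - 2)³.
With (t - 2) = 2/3: S(8/3) = -20/27.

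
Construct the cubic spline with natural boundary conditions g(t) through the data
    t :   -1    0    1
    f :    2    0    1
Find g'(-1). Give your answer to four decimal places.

Let M_i = g''(x_i). Step sizes h_i = 1, 1; slopes of the chords Δ_i = (y_(i+1) - y_i)/h_i = -2, 1.
  1·M_0 + 4·M_1 + 1·M_2 = 6(Δ_1 - Δ_0) = 18
Natural end conditions: M_0 = M_2 = 0.
Solving: M_0 = 0, M_1 = 9/2, M_2 = 0.
On [-1, 0], g'(t) = b_0 + 2c_0·(t + 1) + 3d_0·(t + 1)² with b_0 = Δ_0 - h_0(2M_0 + M_1)/6 = -11/4, c_0 = M_0/2 = 0, d_0 = (M_1 - M_0)/(6h_0) = 3/4. So g'(-1) = -11/4.

-2.7500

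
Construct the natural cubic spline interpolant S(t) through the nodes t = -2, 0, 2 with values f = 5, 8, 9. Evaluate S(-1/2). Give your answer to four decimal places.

7.4141

Let m_i = S''(x_i). Step sizes h_i = 2, 2; slopes of the chords Δ_i = (y_(i+1) - y_i)/h_i = 3/2, 1/2.
  2·m_0 + 8·m_1 + 2·m_2 = 6(Δ_1 - Δ_0) = -6
Natural end conditions: m_0 = m_2 = 0.
Solving: m_0 = 0, m_1 = -3/4, m_2 = 0.
On [-2, 0], S(t) = 5 + 7/4·(t + 2) + 0·(t + 2)² - 1/16·(t + 2)³.
With (t + 2) = 3/2: S(-1/2) = 949/128.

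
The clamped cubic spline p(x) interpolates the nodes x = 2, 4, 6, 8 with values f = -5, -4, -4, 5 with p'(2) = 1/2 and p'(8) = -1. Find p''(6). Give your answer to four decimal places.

6.9000

Let σ_i = p''(x_i). Step sizes h_i = 2, 2, 2; slopes of the chords Δ_i = (y_(i+1) - y_i)/h_i = 1/2, 0, 9/2.
  2·σ_0 + 8·σ_1 + 2·σ_2 = 6(Δ_1 - Δ_0) = -3
  2·σ_1 + 8·σ_2 + 2·σ_3 = 6(Δ_2 - Δ_1) = 27
Clamped end conditions give two more equations: 2h_0·σ_0 + h_0·σ_1 = 6(Δ_0 - p'(2)) = 0 and h_2·σ_2 + 2h_2·σ_3 = 6(p'(8) - Δ_2) = -33.
Solving the tridiagonal system: σ_0 = 6/5, σ_1 = -12/5, σ_2 = 69/10, σ_3 = -117/10.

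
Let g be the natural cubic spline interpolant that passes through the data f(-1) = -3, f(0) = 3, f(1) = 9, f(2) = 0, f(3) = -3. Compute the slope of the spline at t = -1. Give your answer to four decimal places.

Let M_i = g''(x_i). Step sizes h_i = 1, 1, 1, 1; slopes of the chords Δ_i = (y_(i+1) - y_i)/h_i = 6, 6, -9, -3.
  1·M_0 + 4·M_1 + 1·M_2 = 6(Δ_1 - Δ_0) = 0
  1·M_1 + 4·M_2 + 1·M_3 = 6(Δ_2 - Δ_1) = -90
  1·M_2 + 4·M_3 + 1·M_4 = 6(Δ_3 - Δ_2) = 36
Natural end conditions: M_0 = M_4 = 0.
Forward elimination and back-substitution give M_0 = 0, M_1 = 99/14, M_2 = -198/7, M_3 = 225/14, M_4 = 0.
On [-1, 0], g'(t) = b_0 + 2c_0·(t + 1) + 3d_0·(t + 1)² with b_0 = Δ_0 - h_0(2M_0 + M_1)/6 = 135/28, c_0 = M_0/2 = 0, d_0 = (M_1 - M_0)/(6h_0) = 33/28. So g'(-1) = 135/28.

4.8214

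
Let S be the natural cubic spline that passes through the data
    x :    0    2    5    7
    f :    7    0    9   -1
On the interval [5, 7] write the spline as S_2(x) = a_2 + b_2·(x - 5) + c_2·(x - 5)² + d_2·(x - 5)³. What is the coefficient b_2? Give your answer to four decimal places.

Put M_i = S'' at the i-th knot. Here h = (2, 3, 2) and Δ = (-7/2, 3, -5), so the interior equations h_(i-1)·M_(i-1) + 2(h_(i-1)+h_i)·M_i + h_i·M_(i+1) = 6(Δ_i − Δ_(i-1)) read
  2·M_0 + 10·M_1 + 3·M_2 = 6(Δ_1 - Δ_0) = 39
  3·M_1 + 10·M_2 + 2·M_3 = 6(Δ_2 - Δ_1) = -48
Natural end conditions: M_0 = M_3 = 0.
Forward elimination and back-substitution give M_0 = 0, M_1 = 534/91, M_2 = -597/91, M_3 = 0.
On [5, 7], with S_2(x) = a_2 + b_2·(x - 5) + c_2·(x - 5)² + d_2·(x - 5)³: c_2 = M_2/2 = -597/182, d_2 = (M_3 - M_2)/(6h_2) = 199/364, b_2 = Δ_2 - h_2(2M_2 + M_3)/6 = -57/91.

-0.6264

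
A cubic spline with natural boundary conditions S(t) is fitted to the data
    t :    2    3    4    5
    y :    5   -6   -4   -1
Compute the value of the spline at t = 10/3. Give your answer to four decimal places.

-6.4148

Let m_i = S''(x_i). Step sizes h_i = 1, 1, 1; slopes of the chords Δ_i = (y_(i+1) - y_i)/h_i = -11, 2, 3.
  1·m_0 + 4·m_1 + 1·m_2 = 6(Δ_1 - Δ_0) = 78
  1·m_1 + 4·m_2 + 1·m_3 = 6(Δ_2 - Δ_1) = 6
Natural end conditions: m_0 = m_3 = 0.
Solving the tridiagonal system: m_0 = 0, m_1 = 102/5, m_2 = -18/5, m_3 = 0.
On [3, 4], S(t) = -6 - 21/5·(t - 3) + 51/5·(t - 3)² - 4·(t - 3)³.
With (t - 3) = 1/3: S(10/3) = -866/135.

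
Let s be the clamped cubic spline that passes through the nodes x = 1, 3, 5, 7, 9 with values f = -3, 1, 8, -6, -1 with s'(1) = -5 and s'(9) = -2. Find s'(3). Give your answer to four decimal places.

Put M_i = s'' at the i-th knot. Here h = (2, 2, 2, 2) and Δ = (2, 7/2, -7, 5/2), so the interior equations h_(i-1)·M_(i-1) + 2(h_(i-1)+h_i)·M_i + h_i·M_(i+1) = 6(Δ_i − Δ_(i-1)) read
  2·M_0 + 8·M_1 + 2·M_2 = 6(Δ_1 - Δ_0) = 9
  2·M_1 + 8·M_2 + 2·M_3 = 6(Δ_2 - Δ_1) = -63
  2·M_2 + 8·M_3 + 2·M_4 = 6(Δ_3 - Δ_2) = 57
Clamped end conditions give two more equations: 2h_0·M_0 + h_0·M_1 = 6(Δ_0 - s'(1)) = 42 and h_3·M_3 + 2h_3·M_4 = 6(s'(9) - Δ_3) = -27.
Hence M_0 = 543/56, M_1 = 45/28, M_2 = -93/8, M_3 = 375/28, M_4 = -753/56.
On [3, 5], s'(x) = b_1 + 2c_1·(x - 3) + 3d_1·(x - 3)² with b_1 = Δ_1 - h_1(2M_1 + M_2)/6 = 353/56, c_1 = M_1/2 = 45/56, d_1 = (M_2 - M_1)/(6h_1) = -247/224. So s'(3) = 353/56.

6.3036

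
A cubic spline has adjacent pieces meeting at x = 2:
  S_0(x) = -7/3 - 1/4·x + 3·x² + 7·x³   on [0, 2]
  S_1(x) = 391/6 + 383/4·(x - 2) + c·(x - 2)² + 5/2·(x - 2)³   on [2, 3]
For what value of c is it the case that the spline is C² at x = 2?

S_0''(x) = 6 + 42·x, so S_0''(2) = 90. On the right, S_1''(2) = 2c, so c = 45.

45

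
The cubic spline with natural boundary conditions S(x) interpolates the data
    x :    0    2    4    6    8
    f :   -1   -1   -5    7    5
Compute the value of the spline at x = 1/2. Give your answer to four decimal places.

With m_i denoting the second derivative at x_i, h_i = 2, 2, 2, 2, and Δ_i = (y_(i+1) − y_i)/h_i = 0, -2, 6, -1:
  2·m_0 + 8·m_1 + 2·m_2 = 6(Δ_1 - Δ_0) = -12
  2·m_1 + 8·m_2 + 2·m_3 = 6(Δ_2 - Δ_1) = 48
  2·m_2 + 8·m_3 + 2·m_4 = 6(Δ_3 - Δ_2) = -42
Natural end conditions: m_0 = m_4 = 0.
Hence m_0 = 0, m_1 = -207/56, m_2 = 123/14, m_3 = -417/56, m_4 = 0.
On [0, 2], S(x) = -1 + 69/56·x + 0·x² - 69/224·x³.
With x = 1/2: S(1/2) = -757/1792.

-0.4224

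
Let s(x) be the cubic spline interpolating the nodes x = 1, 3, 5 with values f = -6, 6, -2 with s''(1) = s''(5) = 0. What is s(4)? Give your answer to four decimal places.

3.8750

Let M_i = s''(x_i). Step sizes h_i = 2, 2; slopes of the chords Δ_i = (y_(i+1) - y_i)/h_i = 6, -4.
  2·M_0 + 8·M_1 + 2·M_2 = 6(Δ_1 - Δ_0) = -60
Natural end conditions: M_0 = M_2 = 0.
Solving the tridiagonal system: M_0 = 0, M_1 = -15/2, M_2 = 0.
On [3, 5], s(x) = 6 + 1·(x - 3) - 15/4·(x - 3)² + 5/8·(x - 3)³.
With (x - 3) = 1: s(4) = 31/8.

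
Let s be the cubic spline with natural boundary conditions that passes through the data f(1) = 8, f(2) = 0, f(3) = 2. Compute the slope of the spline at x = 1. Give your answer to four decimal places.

-10.5000

Write M_i for s''(x_i). With h_i = 1, 1 and divided differences Δ_i = -8, 2, the continuity of s' gives the tridiagonal system
  1·M_0 + 4·M_1 + 1·M_2 = 6(Δ_1 - Δ_0) = 60
Natural end conditions: M_0 = M_2 = 0.
Hence M_0 = 0, M_1 = 15, M_2 = 0.
On [1, 2], s'(x) = b_0 + 2c_0·(x - 1) + 3d_0·(x - 1)² with b_0 = Δ_0 - h_0(2M_0 + M_1)/6 = -21/2, c_0 = M_0/2 = 0, d_0 = (M_1 - M_0)/(6h_0) = 5/2. So s'(1) = -21/2.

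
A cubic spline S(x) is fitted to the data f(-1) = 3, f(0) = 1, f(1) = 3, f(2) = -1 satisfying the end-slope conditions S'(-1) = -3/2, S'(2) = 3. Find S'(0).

1

Let M_i = S''(x_i). Step sizes h_i = 1, 1, 1; slopes of the chords Δ_i = (y_(i+1) - y_i)/h_i = -2, 2, -4.
  1·M_0 + 4·M_1 + 1·M_2 = 6(Δ_1 - Δ_0) = 24
  1·M_1 + 4·M_2 + 1·M_3 = 6(Δ_2 - Δ_1) = -36
Clamped end conditions give two more equations: 2h_0·M_0 + h_0·M_1 = 6(Δ_0 - S'(-1)) = -3 and h_2·M_2 + 2h_2·M_3 = 6(S'(2) - Δ_2) = 42.
Hence M_0 = -8, M_1 = 13, M_2 = -20, M_3 = 31.
On [0, 1], S'(x) = b_1 + 2c_1·x + 3d_1·x² with b_1 = Δ_1 - h_1(2M_1 + M_2)/6 = 1, c_1 = M_1/2 = 13/2, d_1 = (M_2 - M_1)/(6h_1) = -11/2. So S'(0) = 1.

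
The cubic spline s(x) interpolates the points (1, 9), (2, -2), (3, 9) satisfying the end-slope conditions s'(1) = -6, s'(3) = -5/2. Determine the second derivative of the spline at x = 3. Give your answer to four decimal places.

-71.7500

With σ_i denoting the second derivative at x_i, h_i = 1, 1, and Δ_i = (y_(i+1) − y_i)/h_i = -11, 11:
  1·σ_0 + 4·σ_1 + 1·σ_2 = 6(Δ_1 - Δ_0) = 132
Clamped end conditions give two more equations: 2h_0·σ_0 + h_0·σ_1 = 6(Δ_0 - s'(1)) = -30 and h_1·σ_1 + 2h_1·σ_2 = 6(s'(3) - Δ_1) = -81.
Solving the tridiagonal system: σ_0 = -185/4, σ_1 = 125/2, σ_2 = -287/4.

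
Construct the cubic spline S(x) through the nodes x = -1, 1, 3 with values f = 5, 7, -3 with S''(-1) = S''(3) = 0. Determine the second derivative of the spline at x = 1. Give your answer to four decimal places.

With M_i denoting the second derivative at x_i, h_i = 2, 2, and Δ_i = (y_(i+1) − y_i)/h_i = 1, -5:
  2·M_0 + 8·M_1 + 2·M_2 = 6(Δ_1 - Δ_0) = -36
Natural end conditions: M_0 = M_2 = 0.
Forward elimination and back-substitution give M_0 = 0, M_1 = -9/2, M_2 = 0.

-4.5000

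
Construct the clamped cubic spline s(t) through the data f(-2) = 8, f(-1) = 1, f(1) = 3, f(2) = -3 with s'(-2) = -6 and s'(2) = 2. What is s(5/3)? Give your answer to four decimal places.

Put σ_i = s'' at the i-th knot. Here h = (1, 2, 1) and Δ = (-7, 1, -6), so the interior equations h_(i-1)·σ_(i-1) + 2(h_(i-1)+h_i)·σ_i + h_i·σ_(i+1) = 6(Δ_i − Δ_(i-1)) read
  1·σ_0 + 6·σ_1 + 2·σ_2 = 6(Δ_1 - Δ_0) = 48
  2·σ_1 + 6·σ_2 + 1·σ_3 = 6(Δ_2 - Δ_1) = -42
Clamped end conditions give two more equations: 2h_0·σ_0 + h_0·σ_1 = 6(Δ_0 - s'(-2)) = -6 and h_2·σ_2 + 2h_2·σ_3 = 6(s'(2) - Δ_2) = 48.
Forward elimination and back-substitution give σ_0 = -76/7, σ_1 = 110/7, σ_2 = -124/7, σ_3 = 230/7.
On [1, 2], s(t) = 3 - 39/7·(t - 1) - 62/7·(t - 1)² + 59/7·(t - 1)³.
With (t - 1) = 2/3: s(5/3) = -407/189.

-2.1534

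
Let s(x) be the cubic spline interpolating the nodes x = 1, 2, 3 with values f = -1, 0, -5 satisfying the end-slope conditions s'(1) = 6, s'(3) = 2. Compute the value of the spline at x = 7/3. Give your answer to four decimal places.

-2.1852

With M_i denoting the second derivative at x_i, h_i = 1, 1, and Δ_i = (y_(i+1) − y_i)/h_i = 1, -5:
  1·M_0 + 4·M_1 + 1·M_2 = 6(Δ_1 - Δ_0) = -36
Clamped end conditions give two more equations: 2h_0·M_0 + h_0·M_1 = 6(Δ_0 - s'(1)) = -30 and h_1·M_1 + 2h_1·M_2 = 6(s'(3) - Δ_1) = 42.
Forward elimination and back-substitution give M_0 = -8, M_1 = -14, M_2 = 28.
On [2, 3], s(x) = 0 - 5·(x - 2) - 7·(x - 2)² + 7·(x - 2)³.
With (x - 2) = 1/3: s(7/3) = -59/27.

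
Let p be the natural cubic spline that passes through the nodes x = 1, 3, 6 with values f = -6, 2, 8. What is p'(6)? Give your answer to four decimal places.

1.4000

With σ_i denoting the second derivative at x_i, h_i = 2, 3, and Δ_i = (y_(i+1) − y_i)/h_i = 4, 2:
  2·σ_0 + 10·σ_1 + 3·σ_2 = 6(Δ_1 - Δ_0) = -12
Natural end conditions: σ_0 = σ_2 = 0.
Solving the tridiagonal system: σ_0 = 0, σ_1 = -6/5, σ_2 = 0.
On [3, 6], p'(x) = b_1 + 2c_1·(x - 3) + 3d_1·(x - 3)² with b_1 = Δ_1 - h_1(2σ_1 + σ_2)/6 = 16/5, c_1 = σ_1/2 = -3/5, d_1 = (σ_2 - σ_1)/(6h_1) = 1/15. So p'(6) = 7/5.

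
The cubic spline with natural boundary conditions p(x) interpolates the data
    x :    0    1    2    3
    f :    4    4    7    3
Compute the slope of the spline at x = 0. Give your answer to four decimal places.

-1.2667

Let M_i = p''(x_i). Step sizes h_i = 1, 1, 1; slopes of the chords Δ_i = (y_(i+1) - y_i)/h_i = 0, 3, -4.
  1·M_0 + 4·M_1 + 1·M_2 = 6(Δ_1 - Δ_0) = 18
  1·M_1 + 4·M_2 + 1·M_3 = 6(Δ_2 - Δ_1) = -42
Natural end conditions: M_0 = M_3 = 0.
Hence M_0 = 0, M_1 = 38/5, M_2 = -62/5, M_3 = 0.
On [0, 1], p'(x) = b_0 + 2c_0·x + 3d_0·x² with b_0 = Δ_0 - h_0(2M_0 + M_1)/6 = -19/15, c_0 = M_0/2 = 0, d_0 = (M_1 - M_0)/(6h_0) = 19/15. So p'(0) = -19/15.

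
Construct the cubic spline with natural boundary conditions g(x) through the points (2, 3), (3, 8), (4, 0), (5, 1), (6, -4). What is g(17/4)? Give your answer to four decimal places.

-0.4573

Put m_i = g'' at the i-th knot. Here h = (1, 1, 1, 1) and Δ = (5, -8, 1, -5), so the interior equations h_(i-1)·m_(i-1) + 2(h_(i-1)+h_i)·m_i + h_i·m_(i+1) = 6(Δ_i − Δ_(i-1)) read
  1·m_0 + 4·m_1 + 1·m_2 = 6(Δ_1 - Δ_0) = -78
  1·m_1 + 4·m_2 + 1·m_3 = 6(Δ_2 - Δ_1) = 54
  1·m_2 + 4·m_3 + 1·m_4 = 6(Δ_3 - Δ_2) = -36
Natural end conditions: m_0 = m_4 = 0.
Solving the tridiagonal system: m_0 = 0, m_1 = -711/28, m_2 = 165/7, m_3 = -417/28, m_4 = 0.
On [4, 5], g(x) = 0 - 35/8·(x - 4) + 165/14·(x - 4)² - 359/56·(x - 4)³.
With (x - 4) = 1/4: g(17/4) = -1639/3584.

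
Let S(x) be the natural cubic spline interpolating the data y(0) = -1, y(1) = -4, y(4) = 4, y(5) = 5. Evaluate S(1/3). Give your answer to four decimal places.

Put σ_i = S'' at the i-th knot. Here h = (1, 3, 1) and Δ = (-3, 8/3, 1), so the interior equations h_(i-1)·σ_(i-1) + 2(h_(i-1)+h_i)·σ_i + h_i·σ_(i+1) = 6(Δ_i − Δ_(i-1)) read
  1·σ_0 + 8·σ_1 + 3·σ_2 = 6(Δ_1 - Δ_0) = 34
  3·σ_1 + 8·σ_2 + 1·σ_3 = 6(Δ_2 - Δ_1) = -10
Natural end conditions: σ_0 = σ_3 = 0.
Forward elimination and back-substitution give σ_0 = 0, σ_1 = 302/55, σ_2 = -182/55, σ_3 = 0.
On [0, 1], S(x) = -1 - 646/165·x + 0·x² + 151/165·x³.
With x = 1/3: S(1/3) = -10118/4455.

-2.2712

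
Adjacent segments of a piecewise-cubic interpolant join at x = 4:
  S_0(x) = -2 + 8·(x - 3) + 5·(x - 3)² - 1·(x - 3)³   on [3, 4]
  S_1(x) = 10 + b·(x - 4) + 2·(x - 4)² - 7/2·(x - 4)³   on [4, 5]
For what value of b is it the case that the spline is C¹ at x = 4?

S_0'(x) = 8 + 10·(x - 3) - 3·(x - 3)², so S_0'(4) = 15. On the right, S_1'(4) = b, so b = 15.

15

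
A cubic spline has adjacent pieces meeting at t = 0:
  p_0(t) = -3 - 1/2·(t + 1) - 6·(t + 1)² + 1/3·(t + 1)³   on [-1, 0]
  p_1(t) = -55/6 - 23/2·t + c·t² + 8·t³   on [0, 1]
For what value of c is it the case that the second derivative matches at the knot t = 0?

p_0''(t) = -12 + 2·(t + 1), so p_0''(0) = -10. On the right, p_1''(0) = 2c, so c = -5.

-5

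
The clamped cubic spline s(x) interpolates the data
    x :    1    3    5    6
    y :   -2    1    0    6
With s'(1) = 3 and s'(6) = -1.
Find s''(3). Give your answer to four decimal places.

-4.6739

With M_i denoting the second derivative at x_i, h_i = 2, 2, 1, and Δ_i = (y_(i+1) − y_i)/h_i = 3/2, -1/2, 6:
  2·M_0 + 8·M_1 + 2·M_2 = 6(Δ_1 - Δ_0) = -12
  2·M_1 + 6·M_2 + 1·M_3 = 6(Δ_2 - Δ_1) = 39
Clamped end conditions give two more equations: 2h_0·M_0 + h_0·M_1 = 6(Δ_0 - s'(1)) = -9 and h_2·M_2 + 2h_2·M_3 = 6(s'(6) - Δ_2) = -42.
Hence M_0 = 2/23, M_1 = -215/46, M_2 = 290/23, M_3 = -628/23.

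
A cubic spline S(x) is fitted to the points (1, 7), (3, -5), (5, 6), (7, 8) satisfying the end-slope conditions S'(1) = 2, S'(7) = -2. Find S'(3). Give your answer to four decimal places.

-2.3667

Write m_i for S''(x_i). With h_i = 2, 2, 2 and divided differences Δ_i = -6, 11/2, 1, the continuity of S' gives the tridiagonal system
  2·m_0 + 8·m_1 + 2·m_2 = 6(Δ_1 - Δ_0) = 69
  2·m_1 + 8·m_2 + 2·m_3 = 6(Δ_2 - Δ_1) = -27
Clamped end conditions give two more equations: 2h_0·m_0 + h_0·m_1 = 6(Δ_0 - S'(1)) = -48 and h_2·m_2 + 2h_2·m_3 = 6(S'(7) - Δ_2) = -18.
Solving: m_0 = -589/30, m_1 = 229/15, m_2 = -104/15, m_3 = -31/30.
On [3, 5], S'(x) = b_1 + 2c_1·(x - 3) + 3d_1·(x - 3)² with b_1 = Δ_1 - h_1(2m_1 + m_2)/6 = -71/30, c_1 = m_1/2 = 229/30, d_1 = (m_2 - m_1)/(6h_1) = -37/20. So S'(3) = -71/30.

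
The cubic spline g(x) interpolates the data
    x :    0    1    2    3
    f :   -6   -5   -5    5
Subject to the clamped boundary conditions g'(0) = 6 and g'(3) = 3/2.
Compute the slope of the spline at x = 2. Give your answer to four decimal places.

7.8000

Let M_i = g''(x_i). Step sizes h_i = 1, 1, 1; slopes of the chords Δ_i = (y_(i+1) - y_i)/h_i = 1, 0, 10.
  1·M_0 + 4·M_1 + 1·M_2 = 6(Δ_1 - Δ_0) = -6
  1·M_1 + 4·M_2 + 1·M_3 = 6(Δ_2 - Δ_1) = 60
Clamped end conditions give two more equations: 2h_0·M_0 + h_0·M_1 = 6(Δ_0 - g'(0)) = -30 and h_2·M_2 + 2h_2·M_3 = 6(g'(3) - Δ_2) = -51.
Hence M_0 = -63/5, M_1 = -24/5, M_2 = 129/5, M_3 = -192/5.
On [2, 3], g'(x) = b_2 + 2c_2·(x - 2) + 3d_2·(x - 2)² with b_2 = Δ_2 - h_2(2M_2 + M_3)/6 = 39/5, c_2 = M_2/2 = 129/10, d_2 = (M_3 - M_2)/(6h_2) = -107/10. So g'(2) = 39/5.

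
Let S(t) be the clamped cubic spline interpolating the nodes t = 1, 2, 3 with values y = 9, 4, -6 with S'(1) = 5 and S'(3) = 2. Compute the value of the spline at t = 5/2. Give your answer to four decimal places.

With σ_i denoting the second derivative at x_i, h_i = 1, 1, and Δ_i = (y_(i+1) − y_i)/h_i = -5, -10:
  1·σ_0 + 4·σ_1 + 1·σ_2 = 6(Δ_1 - Δ_0) = -30
Clamped end conditions give two more equations: 2h_0·σ_0 + h_0·σ_1 = 6(Δ_0 - S'(1)) = -60 and h_1·σ_1 + 2h_1·σ_2 = 6(S'(3) - Δ_1) = 72.
Solving the tridiagonal system: σ_0 = -24, σ_1 = -12, σ_2 = 42.
On [2, 3], S(t) = 4 - 13·(t - 2) - 6·(t - 2)² + 9·(t - 2)³.
With (t - 2) = 1/2: S(5/2) = -23/8.

-2.8750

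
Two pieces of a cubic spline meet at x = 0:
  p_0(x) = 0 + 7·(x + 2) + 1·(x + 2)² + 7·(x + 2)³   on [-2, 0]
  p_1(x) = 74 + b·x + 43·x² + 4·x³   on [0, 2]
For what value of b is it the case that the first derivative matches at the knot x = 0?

p_0'(x) = 7 + 2·(x + 2) + 21·(x + 2)², so p_0'(0) = 95. On the right, p_1'(0) = b, so b = 95.

95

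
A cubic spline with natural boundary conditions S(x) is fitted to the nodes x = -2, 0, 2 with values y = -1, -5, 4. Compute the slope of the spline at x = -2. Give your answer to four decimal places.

-3.6250

Write M_i for S''(x_i). With h_i = 2, 2 and divided differences Δ_i = -2, 9/2, the continuity of S' gives the tridiagonal system
  2·M_0 + 8·M_1 + 2·M_2 = 6(Δ_1 - Δ_0) = 39
Natural end conditions: M_0 = M_2 = 0.
Forward elimination and back-substitution give M_0 = 0, M_1 = 39/8, M_2 = 0.
On [-2, 0], S'(x) = b_0 + 2c_0·(x + 2) + 3d_0·(x + 2)² with b_0 = Δ_0 - h_0(2M_0 + M_1)/6 = -29/8, c_0 = M_0/2 = 0, d_0 = (M_1 - M_0)/(6h_0) = 13/32. So S'(-2) = -29/8.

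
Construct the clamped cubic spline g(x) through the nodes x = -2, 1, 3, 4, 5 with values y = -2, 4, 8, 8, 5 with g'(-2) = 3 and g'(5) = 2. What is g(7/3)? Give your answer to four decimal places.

6.7222

With σ_i denoting the second derivative at x_i, h_i = 3, 2, 1, 1, and Δ_i = (y_(i+1) − y_i)/h_i = 2, 2, 0, -3:
  3·σ_0 + 10·σ_1 + 2·σ_2 = 6(Δ_1 - Δ_0) = 0
  2·σ_1 + 6·σ_2 + 1·σ_3 = 6(Δ_2 - Δ_1) = -12
  1·σ_2 + 4·σ_3 + 1·σ_4 = 6(Δ_3 - Δ_2) = -18
Clamped end conditions give two more equations: 2h_0·σ_0 + h_0·σ_1 = 6(Δ_0 - g'(-2)) = -6 and h_3·σ_3 + 2h_3·σ_4 = 6(g'(5) - Δ_3) = 30.
Forward elimination and back-substitution give σ_0 = -5/4, σ_1 = 1/2, σ_2 = -5/8, σ_3 = -37/4, σ_4 = 157/8.
On [1, 3], g(x) = 4 + 15/8·(x - 1) + 1/4·(x - 1)² - 3/32·(x - 1)³.
With (x - 1) = 4/3: g(7/3) = 121/18.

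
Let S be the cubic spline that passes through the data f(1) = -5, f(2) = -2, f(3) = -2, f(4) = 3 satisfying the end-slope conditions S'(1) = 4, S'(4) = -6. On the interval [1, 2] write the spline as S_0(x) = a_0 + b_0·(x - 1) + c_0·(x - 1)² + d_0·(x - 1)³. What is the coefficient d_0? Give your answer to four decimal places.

-2.0667

Write σ_i for S''(x_i). With h_i = 1, 1, 1 and divided differences Δ_i = 3, 0, 5, the continuity of S' gives the tridiagonal system
  1·σ_0 + 4·σ_1 + 1·σ_2 = 6(Δ_1 - Δ_0) = -18
  1·σ_1 + 4·σ_2 + 1·σ_3 = 6(Δ_2 - Δ_1) = 30
Clamped end conditions give two more equations: 2h_0·σ_0 + h_0·σ_1 = 6(Δ_0 - S'(1)) = -6 and h_2·σ_2 + 2h_2·σ_3 = 6(S'(4) - Δ_2) = -66.
Forward elimination and back-substitution give σ_0 = 32/15, σ_1 = -154/15, σ_2 = 314/15, σ_3 = -652/15.
On [1, 2], with S_0(x) = a_0 + b_0·(x - 1) + c_0·(x - 1)² + d_0·(x - 1)³: c_0 = σ_0/2 = 16/15, d_0 = (σ_1 - σ_0)/(6h_0) = -31/15, b_0 = Δ_0 - h_0(2σ_0 + σ_1)/6 = 4.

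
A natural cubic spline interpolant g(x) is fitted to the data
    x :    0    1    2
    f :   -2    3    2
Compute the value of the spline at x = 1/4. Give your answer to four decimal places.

With M_i denoting the second derivative at x_i, h_i = 1, 1, and Δ_i = (y_(i+1) − y_i)/h_i = 5, -1:
  1·M_0 + 4·M_1 + 1·M_2 = 6(Δ_1 - Δ_0) = -36
Natural end conditions: M_0 = M_2 = 0.
Forward elimination and back-substitution give M_0 = 0, M_1 = -9, M_2 = 0.
On [0, 1], g(x) = -2 + 13/2·x + 0·x² - 3/2·x³.
With x = 1/4: g(1/4) = -51/128.

-0.3984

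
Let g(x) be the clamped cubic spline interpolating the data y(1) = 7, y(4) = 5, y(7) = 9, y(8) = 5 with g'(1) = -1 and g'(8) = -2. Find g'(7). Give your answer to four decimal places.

-3.4516

Put m_i = g'' at the i-th knot. Here h = (3, 3, 1) and Δ = (-2/3, 4/3, -4), so the interior equations h_(i-1)·m_(i-1) + 2(h_(i-1)+h_i)·m_i + h_i·m_(i+1) = 6(Δ_i − Δ_(i-1)) read
  3·m_0 + 12·m_1 + 3·m_2 = 6(Δ_1 - Δ_0) = 12
  3·m_1 + 8·m_2 + 1·m_3 = 6(Δ_2 - Δ_1) = -32
Clamped end conditions give two more equations: 2h_0·m_0 + h_0·m_1 = 6(Δ_0 - g'(1)) = 2 and h_2·m_2 + 2h_2·m_3 = 6(g'(8) - Δ_2) = 12.
Solving: m_0 = -100/93, m_1 = 262/93, m_2 = -192/31, m_3 = 282/31.
On [7, 8], g'(x) = b_2 + 2c_2·(x - 7) + 3d_2·(x - 7)² with b_2 = Δ_2 - h_2(2m_2 + m_3)/6 = -107/31, c_2 = m_2/2 = -96/31, d_2 = (m_3 - m_2)/(6h_2) = 79/31. So g'(7) = -107/31.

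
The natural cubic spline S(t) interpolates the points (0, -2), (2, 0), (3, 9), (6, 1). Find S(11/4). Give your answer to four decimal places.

6.9172

Let σ_i = S''(x_i). Step sizes h_i = 2, 1, 3; slopes of the chords Δ_i = (y_(i+1) - y_i)/h_i = 1, 9, -8/3.
  2·σ_0 + 6·σ_1 + 1·σ_2 = 6(Δ_1 - Δ_0) = 48
  1·σ_1 + 8·σ_2 + 3·σ_3 = 6(Δ_2 - Δ_1) = -70
Natural end conditions: σ_0 = σ_3 = 0.
Forward elimination and back-substitution give σ_0 = 0, σ_1 = 454/47, σ_2 = -468/47, σ_3 = 0.
On [2, 3], S(t) = 0 + 1049/141·(t - 2) + 227/47·(t - 2)² - 461/141·(t - 2)³.
With (t - 2) = 3/4: S(11/4) = 20807/3008.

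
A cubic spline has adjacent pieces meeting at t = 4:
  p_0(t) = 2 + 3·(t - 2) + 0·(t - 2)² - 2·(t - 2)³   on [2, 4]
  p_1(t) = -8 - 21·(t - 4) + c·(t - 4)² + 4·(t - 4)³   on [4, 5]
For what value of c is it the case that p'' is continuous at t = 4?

p_0''(t) = 0 - 12·(t - 2), so p_0''(4) = -24. On the right, p_1''(4) = 2c, so c = -12.

-12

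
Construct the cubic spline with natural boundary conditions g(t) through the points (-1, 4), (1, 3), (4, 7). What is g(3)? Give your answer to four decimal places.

With m_i denoting the second derivative at x_i, h_i = 2, 3, and Δ_i = (y_(i+1) − y_i)/h_i = -1/2, 4/3:
  2·m_0 + 10·m_1 + 3·m_2 = 6(Δ_1 - Δ_0) = 11
Natural end conditions: m_0 = m_2 = 0.
Hence m_0 = 0, m_1 = 11/10, m_2 = 0.
On [1, 4], g(t) = 3 + 7/30·(t - 1) + 11/20·(t - 1)² - 11/180·(t - 1)³.
With (t - 1) = 2: g(3) = 233/45.

5.1778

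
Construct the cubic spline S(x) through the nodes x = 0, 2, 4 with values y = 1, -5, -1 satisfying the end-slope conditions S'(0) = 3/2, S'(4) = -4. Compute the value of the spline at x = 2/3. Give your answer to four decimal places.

-0.0926

Let M_i = S''(x_i). Step sizes h_i = 2, 2; slopes of the chords Δ_i = (y_(i+1) - y_i)/h_i = -3, 2.
  2·M_0 + 8·M_1 + 2·M_2 = 6(Δ_1 - Δ_0) = 30
Clamped end conditions give two more equations: 2h_0·M_0 + h_0·M_1 = 6(Δ_0 - S'(0)) = -27 and h_1·M_1 + 2h_1·M_2 = 6(S'(4) - Δ_1) = -36.
Solving the tridiagonal system: M_0 = -95/8, M_1 = 41/4, M_2 = -113/8.
On [0, 2], S(x) = 1 + 3/2·x - 95/16·x² + 59/32·x³.
With x = 2/3: S(2/3) = -5/54.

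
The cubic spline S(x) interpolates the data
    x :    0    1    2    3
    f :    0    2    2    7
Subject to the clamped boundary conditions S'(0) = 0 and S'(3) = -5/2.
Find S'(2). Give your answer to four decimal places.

4.2667

With M_i denoting the second derivative at x_i, h_i = 1, 1, 1, and Δ_i = (y_(i+1) − y_i)/h_i = 2, 0, 5:
  1·M_0 + 4·M_1 + 1·M_2 = 6(Δ_1 - Δ_0) = -12
  1·M_1 + 4·M_2 + 1·M_3 = 6(Δ_2 - Δ_1) = 30
Clamped end conditions give two more equations: 2h_0·M_0 + h_0·M_1 = 6(Δ_0 - S'(0)) = 12 and h_2·M_2 + 2h_2·M_3 = 6(S'(3) - Δ_2) = -45.
Solving the tridiagonal system: M_0 = 167/15, M_1 = -154/15, M_2 = 269/15, M_3 = -472/15.
On [2, 3], S'(x) = b_2 + 2c_2·(x - 2) + 3d_2·(x - 2)² with b_2 = Δ_2 - h_2(2M_2 + M_3)/6 = 64/15, c_2 = M_2/2 = 269/30, d_2 = (M_3 - M_2)/(6h_2) = -247/30. So S'(2) = 64/15.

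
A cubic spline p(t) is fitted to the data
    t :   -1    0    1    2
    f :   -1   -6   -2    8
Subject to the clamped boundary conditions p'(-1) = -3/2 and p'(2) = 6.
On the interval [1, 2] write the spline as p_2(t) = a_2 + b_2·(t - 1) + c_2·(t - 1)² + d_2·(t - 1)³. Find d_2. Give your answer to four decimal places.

Write σ_i for p''(x_i). With h_i = 1, 1, 1 and divided differences Δ_i = -5, 4, 10, the continuity of p' gives the tridiagonal system
  1·σ_0 + 4·σ_1 + 1·σ_2 = 6(Δ_1 - Δ_0) = 54
  1·σ_1 + 4·σ_2 + 1·σ_3 = 6(Δ_2 - Δ_1) = 36
Clamped end conditions give two more equations: 2h_0·σ_0 + h_0·σ_1 = 6(Δ_0 - p'(-1)) = -21 and h_2·σ_2 + 2h_2·σ_3 = 6(p'(2) - Δ_2) = -24.
Solving the tridiagonal system: σ_0 = -92/5, σ_1 = 79/5, σ_2 = 46/5, σ_3 = -83/5.
On [1, 2], with p_2(t) = a_2 + b_2·(t - 1) + c_2·(t - 1)² + d_2·(t - 1)³: c_2 = σ_2/2 = 23/5, d_2 = (σ_3 - σ_2)/(6h_2) = -43/10, b_2 = Δ_2 - h_2(2σ_2 + σ_3)/6 = 97/10.

-4.3000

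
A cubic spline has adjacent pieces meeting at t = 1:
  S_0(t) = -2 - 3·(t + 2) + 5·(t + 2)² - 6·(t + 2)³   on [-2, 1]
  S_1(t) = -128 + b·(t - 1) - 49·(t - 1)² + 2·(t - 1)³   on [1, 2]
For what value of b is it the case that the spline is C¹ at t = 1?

S_0'(t) = -3 + 10·(t + 2) - 18·(t + 2)², so S_0'(1) = -135. On the right, S_1'(1) = b, so b = -135.

-135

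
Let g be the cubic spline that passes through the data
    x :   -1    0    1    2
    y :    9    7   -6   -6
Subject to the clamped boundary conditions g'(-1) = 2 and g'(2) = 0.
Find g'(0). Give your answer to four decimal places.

Let M_i = g''(x_i). Step sizes h_i = 1, 1, 1; slopes of the chords Δ_i = (y_(i+1) - y_i)/h_i = -2, -13, 0.
  1·M_0 + 4·M_1 + 1·M_2 = 6(Δ_1 - Δ_0) = -66
  1·M_1 + 4·M_2 + 1·M_3 = 6(Δ_2 - Δ_1) = 78
Clamped end conditions give two more equations: 2h_0·M_0 + h_0·M_1 = 6(Δ_0 - g'(-1)) = -24 and h_2·M_2 + 2h_2·M_3 = 6(g'(2) - Δ_2) = 0.
Solving the tridiagonal system: M_0 = -2/15, M_1 = -356/15, M_2 = 436/15, M_3 = -218/15.
On [0, 1], g'(x) = b_1 + 2c_1·x + 3d_1·x² with b_1 = Δ_1 - h_1(2M_1 + M_2)/6 = -149/15, c_1 = M_1/2 = -178/15, d_1 = (M_2 - M_1)/(6h_1) = 44/5. So g'(0) = -149/15.

-9.9333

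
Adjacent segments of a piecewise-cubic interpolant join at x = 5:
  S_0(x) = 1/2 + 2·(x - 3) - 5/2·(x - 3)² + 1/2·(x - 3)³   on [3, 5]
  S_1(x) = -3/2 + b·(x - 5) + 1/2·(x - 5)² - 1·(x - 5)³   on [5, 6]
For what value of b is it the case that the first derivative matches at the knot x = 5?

-2

S_0'(x) = 2 - 5·(x - 3) + 3/2·(x - 3)², so S_0'(5) = -2. On the right, S_1'(5) = b, so b = -2.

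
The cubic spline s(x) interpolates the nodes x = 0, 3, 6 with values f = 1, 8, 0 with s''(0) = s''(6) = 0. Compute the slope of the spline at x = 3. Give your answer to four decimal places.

Let M_i = s''(x_i). Step sizes h_i = 3, 3; slopes of the chords Δ_i = (y_(i+1) - y_i)/h_i = 7/3, -8/3.
  3·M_0 + 12·M_1 + 3·M_2 = 6(Δ_1 - Δ_0) = -30
Natural end conditions: M_0 = M_2 = 0.
Solving: M_0 = 0, M_1 = -5/2, M_2 = 0.
On [3, 6], s'(x) = b_1 + 2c_1·(x - 3) + 3d_1·(x - 3)² with b_1 = Δ_1 - h_1(2M_1 + M_2)/6 = -1/6, c_1 = M_1/2 = -5/4, d_1 = (M_2 - M_1)/(6h_1) = 5/36. So s'(3) = -1/6.

-0.1667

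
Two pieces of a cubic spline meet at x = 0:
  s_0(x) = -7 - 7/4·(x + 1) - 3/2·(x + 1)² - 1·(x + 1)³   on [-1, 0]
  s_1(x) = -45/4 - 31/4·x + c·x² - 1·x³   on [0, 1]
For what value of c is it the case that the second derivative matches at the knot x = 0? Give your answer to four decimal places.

s_0''(x) = -3 - 6·(x + 1), so s_0''(0) = -9. On the right, s_1''(0) = 2c, so c = -9/2.

-4.5000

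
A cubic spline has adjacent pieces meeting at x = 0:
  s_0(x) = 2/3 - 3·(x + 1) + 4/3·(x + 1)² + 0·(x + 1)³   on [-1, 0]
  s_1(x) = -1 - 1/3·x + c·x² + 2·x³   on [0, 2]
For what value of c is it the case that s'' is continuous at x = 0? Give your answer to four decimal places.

s_0''(x) = 8/3 + 0·(x + 1), so s_0''(0) = 8/3. On the right, s_1''(0) = 2c, so c = 4/3.

1.3333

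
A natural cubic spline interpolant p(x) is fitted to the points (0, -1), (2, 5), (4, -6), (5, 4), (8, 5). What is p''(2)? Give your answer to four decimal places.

-11.6308

Let m_i = p''(x_i). Step sizes h_i = 2, 2, 1, 3; slopes of the chords Δ_i = (y_(i+1) - y_i)/h_i = 3, -11/2, 10, 1/3.
  2·m_0 + 8·m_1 + 2·m_2 = 6(Δ_1 - Δ_0) = -51
  2·m_1 + 6·m_2 + 1·m_3 = 6(Δ_2 - Δ_1) = 93
  1·m_2 + 8·m_3 + 3·m_4 = 6(Δ_3 - Δ_2) = -58
Natural end conditions: m_0 = m_4 = 0.
Solving the tridiagonal system: m_0 = 0, m_1 = -4001/344, m_2 = 904/43, m_3 = -1699/172, m_4 = 0.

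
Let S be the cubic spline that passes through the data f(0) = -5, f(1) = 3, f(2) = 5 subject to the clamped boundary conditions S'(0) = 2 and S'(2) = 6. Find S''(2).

23

Write M_i for S''(x_i). With h_i = 1, 1 and divided differences Δ_i = 8, 2, the continuity of S' gives the tridiagonal system
  1·M_0 + 4·M_1 + 1·M_2 = 6(Δ_1 - Δ_0) = -36
Clamped end conditions give two more equations: 2h_0·M_0 + h_0·M_1 = 6(Δ_0 - S'(0)) = 36 and h_1·M_1 + 2h_1·M_2 = 6(S'(2) - Δ_1) = 24.
Solving the tridiagonal system: M_0 = 29, M_1 = -22, M_2 = 23.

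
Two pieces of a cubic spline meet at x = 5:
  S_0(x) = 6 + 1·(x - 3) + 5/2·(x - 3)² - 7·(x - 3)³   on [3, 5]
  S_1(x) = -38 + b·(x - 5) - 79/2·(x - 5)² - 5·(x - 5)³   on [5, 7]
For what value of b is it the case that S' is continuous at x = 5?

-73

S_0'(x) = 1 + 5·(x - 3) - 21·(x - 3)², so S_0'(5) = -73. On the right, S_1'(5) = b, so b = -73.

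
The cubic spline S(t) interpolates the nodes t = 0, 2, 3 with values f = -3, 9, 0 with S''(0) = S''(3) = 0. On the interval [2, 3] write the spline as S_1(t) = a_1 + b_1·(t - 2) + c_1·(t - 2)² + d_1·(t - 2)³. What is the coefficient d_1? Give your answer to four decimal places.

With M_i denoting the second derivative at x_i, h_i = 2, 1, and Δ_i = (y_(i+1) − y_i)/h_i = 6, -9:
  2·M_0 + 6·M_1 + 1·M_2 = 6(Δ_1 - Δ_0) = -90
Natural end conditions: M_0 = M_2 = 0.
Solving the tridiagonal system: M_0 = 0, M_1 = -15, M_2 = 0.
On [2, 3], with S_1(t) = a_1 + b_1·(t - 2) + c_1·(t - 2)² + d_1·(t - 2)³: c_1 = M_1/2 = -15/2, d_1 = (M_2 - M_1)/(6h_1) = 5/2, b_1 = Δ_1 - h_1(2M_1 + M_2)/6 = -4.

2.5000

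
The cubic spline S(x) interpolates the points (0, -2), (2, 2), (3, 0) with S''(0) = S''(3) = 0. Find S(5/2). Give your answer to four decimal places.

Write M_i for S''(x_i). With h_i = 2, 1 and divided differences Δ_i = 2, -2, the continuity of S' gives the tridiagonal system
  2·M_0 + 6·M_1 + 1·M_2 = 6(Δ_1 - Δ_0) = -24
Natural end conditions: M_0 = M_2 = 0.
Solving: M_0 = 0, M_1 = -4, M_2 = 0.
On [2, 3], S(x) = 2 - 2/3·(x - 2) - 2·(x - 2)² + 2/3·(x - 2)³.
With (x - 2) = 1/2: S(5/2) = 5/4.

1.2500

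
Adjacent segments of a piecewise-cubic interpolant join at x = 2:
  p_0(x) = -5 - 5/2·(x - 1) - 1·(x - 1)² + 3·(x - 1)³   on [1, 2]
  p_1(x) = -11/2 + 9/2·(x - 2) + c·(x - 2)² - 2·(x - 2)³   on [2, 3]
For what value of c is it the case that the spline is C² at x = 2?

p_0''(x) = -2 + 18·(x - 1), so p_0''(2) = 16. On the right, p_1''(2) = 2c, so c = 8.

8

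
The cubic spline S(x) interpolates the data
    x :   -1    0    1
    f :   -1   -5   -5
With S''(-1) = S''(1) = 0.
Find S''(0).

Let σ_i = S''(x_i). Step sizes h_i = 1, 1; slopes of the chords Δ_i = (y_(i+1) - y_i)/h_i = -4, 0.
  1·σ_0 + 4·σ_1 + 1·σ_2 = 6(Δ_1 - Δ_0) = 24
Natural end conditions: σ_0 = σ_2 = 0.
Forward elimination and back-substitution give σ_0 = 0, σ_1 = 6, σ_2 = 0.

6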